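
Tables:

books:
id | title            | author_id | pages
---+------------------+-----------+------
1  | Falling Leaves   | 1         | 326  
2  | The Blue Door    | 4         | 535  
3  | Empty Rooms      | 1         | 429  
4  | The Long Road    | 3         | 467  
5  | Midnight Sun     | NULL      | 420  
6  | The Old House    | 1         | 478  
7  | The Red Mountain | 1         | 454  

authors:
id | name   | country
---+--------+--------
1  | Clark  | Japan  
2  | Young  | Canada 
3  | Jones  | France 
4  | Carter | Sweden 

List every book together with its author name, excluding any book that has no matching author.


INNER JOIN keeps only books rows whose author_id matches an id in authors. Walk through each book:
  - book 1 (Falling Leaves): author_id=1 -> matches Clark
  - book 2 (The Blue Door): author_id=4 -> matches Carter
  - book 3 (Empty Rooms): author_id=1 -> matches Clark
  - book 4 (The Long Road): author_id=3 -> matches Jones
  - book 5 (Midnight Sun): author_id=NULL, no match -> dropped
  - book 6 (The Old House): author_id=1 -> matches Clark
  - book 7 (The Red Mountain): author_id=1 -> matches Clark
So 1 of 7 rows is dropped.

SQL:
SELECT a.title, b.name AS author
FROM books a
INNER JOIN authors b ON a.author_id = b.id

Result:
title            | author
-----------------+-------
Falling Leaves   | Clark 
The Blue Door    | Carter
Empty Rooms      | Clark 
The Long Road    | Jones 
The Old House    | Clark 
The Red Mountain | Clark 


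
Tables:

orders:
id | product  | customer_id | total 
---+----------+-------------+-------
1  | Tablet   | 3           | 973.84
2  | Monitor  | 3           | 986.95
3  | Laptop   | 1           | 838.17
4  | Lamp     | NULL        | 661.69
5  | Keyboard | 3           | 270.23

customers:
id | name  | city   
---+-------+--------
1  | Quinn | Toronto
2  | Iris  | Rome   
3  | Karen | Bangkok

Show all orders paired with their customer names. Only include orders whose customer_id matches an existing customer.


INNER JOIN keeps only orders rows whose customer_id matches an id in customers. Walk through each order:
  - order 1 (Tablet): customer_id=3 -> matches Karen
  - order 2 (Monitor): customer_id=3 -> matches Karen
  - order 3 (Laptop): customer_id=1 -> matches Quinn
  - order 4 (Lamp): customer_id=NULL, no match -> dropped
  - order 5 (Keyboard): customer_id=3 -> matches Karen
So 1 of 5 rows is dropped.

SQL:
SELECT a.product, b.name AS customer
FROM orders a
INNER JOIN customers b ON a.customer_id = b.id

Result:
product  | customer
---------+---------
Tablet   | Karen   
Monitor  | Karen   
Laptop   | Quinn   
Keyboard | Karen   


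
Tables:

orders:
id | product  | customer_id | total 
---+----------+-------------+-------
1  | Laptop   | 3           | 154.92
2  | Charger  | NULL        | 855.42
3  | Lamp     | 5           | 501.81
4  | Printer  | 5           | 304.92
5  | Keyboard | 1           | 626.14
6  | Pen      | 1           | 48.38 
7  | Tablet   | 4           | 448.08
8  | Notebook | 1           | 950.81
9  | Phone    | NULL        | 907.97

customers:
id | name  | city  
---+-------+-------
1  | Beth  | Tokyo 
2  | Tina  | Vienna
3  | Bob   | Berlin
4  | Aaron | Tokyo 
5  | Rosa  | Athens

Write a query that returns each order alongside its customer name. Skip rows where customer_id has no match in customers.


INNER JOIN keeps only orders rows whose customer_id matches an id in customers. Walk through each order:
  - order 1 (Laptop): customer_id=3 -> matches Bob
  - order 2 (Charger): customer_id=NULL, no match -> dropped
  - order 3 (Lamp): customer_id=5 -> matches Rosa
  - order 4 (Printer): customer_id=5 -> matches Rosa
  - order 5 (Keyboard): customer_id=1 -> matches Beth
  - order 6 (Pen): customer_id=1 -> matches Beth
  - order 7 (Tablet): customer_id=4 -> matches Aaron
  - order 8 (Notebook): customer_id=1 -> matches Beth
  - order 9 (Phone): customer_id=NULL, no match -> dropped
So 2 of 9 rows are dropped.

SQL:
SELECT a.product, b.name AS customer
FROM orders a
INNER JOIN customers b ON a.customer_id = b.id

Result:
product  | customer
---------+---------
Laptop   | Bob     
Lamp     | Rosa    
Printer  | Rosa    
Keyboard | Beth    
Pen      | Beth    
Tablet   | Aaron   
Notebook | Beth    


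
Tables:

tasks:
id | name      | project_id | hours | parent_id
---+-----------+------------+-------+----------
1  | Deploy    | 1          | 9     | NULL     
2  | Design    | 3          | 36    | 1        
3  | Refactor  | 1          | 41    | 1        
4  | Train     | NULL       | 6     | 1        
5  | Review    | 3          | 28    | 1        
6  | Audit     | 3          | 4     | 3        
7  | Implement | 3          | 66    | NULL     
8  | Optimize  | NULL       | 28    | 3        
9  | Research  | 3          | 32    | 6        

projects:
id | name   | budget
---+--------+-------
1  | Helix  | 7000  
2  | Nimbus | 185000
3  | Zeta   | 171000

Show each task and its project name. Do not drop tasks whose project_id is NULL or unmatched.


LEFT JOIN keeps every row from tasks (the left table); where project_id has no match in projects, the project columns become NULL. Walk through each task:
  - task 1 (Deploy): project_id=1 -> matches Helix
  - task 2 (Design): project_id=3 -> matches Zeta
  - task 3 (Refactor): project_id=1 -> matches Helix
  - task 4 (Train): project_id=NULL, no match -> kept with NULL
  - task 5 (Review): project_id=3 -> matches Zeta
  - task 6 (Audit): project_id=3 -> matches Zeta
  - task 7 (Implement): project_id=3 -> matches Zeta
  - task 8 (Optimize): project_id=NULL, no match -> kept with NULL
  - task 9 (Research): project_id=3 -> matches Zeta
All 9 rows appear; 2 have NULL project.

SQL:
SELECT a.name, b.name AS project
FROM tasks a
LEFT JOIN projects b ON a.project_id = b.id

Result:
name      | project
----------+--------
Deploy    | Helix  
Design    | Zeta   
Refactor  | Helix  
Train     | NULL   
Review    | Zeta   
Audit     | Zeta   
Implement | Zeta   
Optimize  | NULL   
Research  | Zeta   


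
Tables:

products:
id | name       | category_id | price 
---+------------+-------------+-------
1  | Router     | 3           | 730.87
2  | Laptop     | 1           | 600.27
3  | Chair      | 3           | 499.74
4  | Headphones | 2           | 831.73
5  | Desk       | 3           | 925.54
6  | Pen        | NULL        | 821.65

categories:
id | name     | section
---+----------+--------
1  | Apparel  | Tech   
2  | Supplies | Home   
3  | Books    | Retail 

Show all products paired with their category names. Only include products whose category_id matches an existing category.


INNER JOIN keeps only products rows whose category_id matches an id in categories. Walk through each product:
  - product 1 (Router): category_id=3 -> matches Books
  - product 2 (Laptop): category_id=1 -> matches Apparel
  - product 3 (Chair): category_id=3 -> matches Books
  - product 4 (Headphones): category_id=2 -> matches Supplies
  - product 5 (Desk): category_id=3 -> matches Books
  - product 6 (Pen): category_id=NULL, no match -> dropped
So 1 of 6 rows is dropped.

SQL:
SELECT a.name, b.name AS category
FROM products a
INNER JOIN categories b ON a.category_id = b.id

Result:
name       | category
-----------+---------
Router     | Books   
Laptop     | Apparel 
Chair      | Books   
Headphones | Supplies
Desk       | Books   


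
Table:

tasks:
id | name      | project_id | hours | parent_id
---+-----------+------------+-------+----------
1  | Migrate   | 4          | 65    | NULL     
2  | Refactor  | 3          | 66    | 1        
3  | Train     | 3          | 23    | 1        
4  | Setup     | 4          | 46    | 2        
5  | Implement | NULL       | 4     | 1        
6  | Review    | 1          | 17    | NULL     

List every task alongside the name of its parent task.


This is a self-join: tasks is joined to a second copy of itself, matching each row's parent_id to another row's id. Use LEFT JOIN so rows with parent_id=NULL are kept.
  - task 1 (Migrate): parent_id=NULL -> NULL
  - task 2 (Refactor): parent_id=1 -> Migrate
  - task 3 (Train): parent_id=1 -> Migrate
  - task 4 (Setup): parent_id=2 -> Refactor
  - task 5 (Implement): parent_id=1 -> Migrate
  - task 6 (Review): parent_id=NULL -> NULL

SQL:
SELECT a.name AS item, b.name AS parent
FROM tasks a
LEFT JOIN tasks b ON a.parent_id = b.id

Result:
item      | parent  
----------+---------
Migrate   | NULL    
Refactor  | Migrate 
Train     | Migrate 
Setup     | Refactor
Implement | Migrate 
Review    | NULL    


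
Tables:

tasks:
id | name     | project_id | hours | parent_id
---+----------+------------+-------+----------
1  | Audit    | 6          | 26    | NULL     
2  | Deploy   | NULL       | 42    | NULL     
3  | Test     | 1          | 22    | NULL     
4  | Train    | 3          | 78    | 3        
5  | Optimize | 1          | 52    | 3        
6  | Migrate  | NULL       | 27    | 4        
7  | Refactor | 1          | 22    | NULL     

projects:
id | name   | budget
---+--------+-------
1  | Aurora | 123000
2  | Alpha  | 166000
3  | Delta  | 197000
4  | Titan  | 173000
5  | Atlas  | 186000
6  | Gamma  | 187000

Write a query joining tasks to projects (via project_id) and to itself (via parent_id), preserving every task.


Two LEFT JOINs from the same base table tasks: one to projects via project_id, one to tasks itself via parent_id. Both are LEFT so every task is preserved.
Match against projects:
  - task 1 (Audit): project_id=6 -> matches Gamma
  - task 2 (Deploy): project_id=NULL, no match -> kept with NULL
  - task 3 (Test): project_id=1 -> matches Aurora
  - task 4 (Train): project_id=3 -> matches Delta
  - task 5 (Optimize): project_id=1 -> matches Aurora
  - task 6 (Migrate): project_id=NULL, no match -> kept with NULL
  - task 7 (Refactor): project_id=1 -> matches Aurora
Match against tasks (self):
  - task 1 (Audit): parent_id=NULL -> NULL
  - task 2 (Deploy): parent_id=NULL -> NULL
  - task 3 (Test): parent_id=NULL -> NULL
  - task 4 (Train): parent_id=3 -> Test
  - task 5 (Optimize): parent_id=3 -> Test
  - task 6 (Migrate): parent_id=4 -> Train
  - task 7 (Refactor): parent_id=NULL -> NULL

SQL:
SELECT a.name, b.name AS project, c.name AS parent
FROM tasks a
LEFT JOIN projects b ON a.project_id = b.id
LEFT JOIN tasks c ON a.parent_id = c.id

Result:
name     | project | parent
---------+---------+-------
Audit    | Gamma   | NULL  
Deploy   | NULL    | NULL  
Test     | Aurora  | NULL  
Train    | Delta   | Test  
Optimize | Aurora  | Test  
Migrate  | NULL    | Train 
Refactor | Aurora  | NULL  


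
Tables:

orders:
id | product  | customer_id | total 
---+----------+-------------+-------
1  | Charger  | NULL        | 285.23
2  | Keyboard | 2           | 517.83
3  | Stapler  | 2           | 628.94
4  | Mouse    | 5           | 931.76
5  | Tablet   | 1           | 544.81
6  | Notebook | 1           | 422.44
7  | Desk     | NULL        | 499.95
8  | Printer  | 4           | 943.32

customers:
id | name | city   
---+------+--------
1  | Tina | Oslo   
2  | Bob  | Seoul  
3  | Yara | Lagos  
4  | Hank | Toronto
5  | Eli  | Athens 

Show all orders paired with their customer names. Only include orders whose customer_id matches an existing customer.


INNER JOIN keeps only orders rows whose customer_id matches an id in customers. Walk through each order:
  - order 1 (Charger): customer_id=NULL, no match -> dropped
  - order 2 (Keyboard): customer_id=2 -> matches Bob
  - order 3 (Stapler): customer_id=2 -> matches Bob
  - order 4 (Mouse): customer_id=5 -> matches Eli
  - order 5 (Tablet): customer_id=1 -> matches Tina
  - order 6 (Notebook): customer_id=1 -> matches Tina
  - order 7 (Desk): customer_id=NULL, no match -> dropped
  - order 8 (Printer): customer_id=4 -> matches Hank
So 2 of 8 rows are dropped.

SQL:
SELECT a.product, b.name AS customer
FROM orders a
INNER JOIN customers b ON a.customer_id = b.id

Result:
product  | customer
---------+---------
Keyboard | Bob     
Stapler  | Bob     
Mouse    | Eli     
Tablet   | Tina    
Notebook | Tina    
Printer  | Hank    


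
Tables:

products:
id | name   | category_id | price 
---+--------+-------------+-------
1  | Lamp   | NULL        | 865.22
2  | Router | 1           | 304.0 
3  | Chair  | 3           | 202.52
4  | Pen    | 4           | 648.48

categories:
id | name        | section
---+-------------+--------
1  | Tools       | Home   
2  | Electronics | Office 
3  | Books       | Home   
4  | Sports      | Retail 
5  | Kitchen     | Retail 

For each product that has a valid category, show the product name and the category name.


INNER JOIN keeps only products rows whose category_id matches an id in categories. Walk through each product:
  - product 1 (Lamp): category_id=NULL, no match -> dropped
  - product 2 (Router): category_id=1 -> matches Tools
  - product 3 (Chair): category_id=3 -> matches Books
  - product 4 (Pen): category_id=4 -> matches Sports
So 1 of 4 rows is dropped.

SQL:
SELECT a.name, b.name AS category
FROM products a
INNER JOIN categories b ON a.category_id = b.id

Result:
name   | category
-------+---------
Router | Tools   
Chair  | Books   
Pen    | Sports  


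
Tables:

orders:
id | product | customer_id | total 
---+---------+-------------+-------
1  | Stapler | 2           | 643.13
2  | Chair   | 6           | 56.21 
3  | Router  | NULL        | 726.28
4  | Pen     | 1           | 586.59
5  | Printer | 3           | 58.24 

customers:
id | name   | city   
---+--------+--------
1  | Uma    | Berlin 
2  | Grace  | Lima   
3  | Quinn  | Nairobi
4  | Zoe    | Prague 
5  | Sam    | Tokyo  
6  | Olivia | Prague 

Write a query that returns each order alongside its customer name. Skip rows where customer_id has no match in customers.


INNER JOIN keeps only orders rows whose customer_id matches an id in customers. Walk through each order:
  - order 1 (Stapler): customer_id=2 -> matches Grace
  - order 2 (Chair): customer_id=6 -> matches Olivia
  - order 3 (Router): customer_id=NULL, no match -> dropped
  - order 4 (Pen): customer_id=1 -> matches Uma
  - order 5 (Printer): customer_id=3 -> matches Quinn
So 1 of 5 rows is dropped.

SQL:
SELECT a.product, b.name AS customer
FROM orders a
INNER JOIN customers b ON a.customer_id = b.id

Result:
product | customer
--------+---------
Stapler | Grace   
Chair   | Olivia  
Pen     | Uma     
Printer | Quinn   


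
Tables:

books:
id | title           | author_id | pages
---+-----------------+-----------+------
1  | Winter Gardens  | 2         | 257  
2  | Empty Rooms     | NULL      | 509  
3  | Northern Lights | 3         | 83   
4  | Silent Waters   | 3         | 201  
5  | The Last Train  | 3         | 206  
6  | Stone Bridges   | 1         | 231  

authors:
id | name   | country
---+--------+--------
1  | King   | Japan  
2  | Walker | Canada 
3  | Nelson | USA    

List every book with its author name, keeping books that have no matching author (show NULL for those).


LEFT JOIN keeps every row from books (the left table); where author_id has no match in authors, the author columns become NULL. Walk through each book:
  - book 1 (Winter Gardens): author_id=2 -> matches Walker
  - book 2 (Empty Rooms): author_id=NULL, no match -> kept with NULL
  - book 3 (Northern Lights): author_id=3 -> matches Nelson
  - book 4 (Silent Waters): author_id=3 -> matches Nelson
  - book 5 (The Last Train): author_id=3 -> matches Nelson
  - book 6 (Stone Bridges): author_id=1 -> matches King
All 6 rows appear; 1 has NULL author.

SQL:
SELECT a.title, b.name AS author
FROM books a
LEFT JOIN authors b ON a.author_id = b.id

Result:
title           | author
----------------+-------
Winter Gardens  | Walker
Empty Rooms     | NULL  
Northern Lights | Nelson
Silent Waters   | Nelson
The Last Train  | Nelson
Stone Bridges   | King  


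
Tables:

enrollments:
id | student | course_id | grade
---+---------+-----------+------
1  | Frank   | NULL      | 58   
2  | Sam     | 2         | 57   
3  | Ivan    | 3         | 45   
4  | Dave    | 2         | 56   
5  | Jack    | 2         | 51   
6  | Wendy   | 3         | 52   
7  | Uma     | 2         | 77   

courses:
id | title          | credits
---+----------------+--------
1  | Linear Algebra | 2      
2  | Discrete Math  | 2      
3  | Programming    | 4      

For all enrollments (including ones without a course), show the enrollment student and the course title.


LEFT JOIN keeps every row from enrollments (the left table); where course_id has no match in courses, the course columns become NULL. Walk through each enrollment:
  - enrollment 1 (Frank): course_id=NULL, no match -> kept with NULL
  - enrollment 2 (Sam): course_id=2 -> matches Discrete Math
  - enrollment 3 (Ivan): course_id=3 -> matches Programming
  - enrollment 4 (Dave): course_id=2 -> matches Discrete Math
  - enrollment 5 (Jack): course_id=2 -> matches Discrete Math
  - enrollment 6 (Wendy): course_id=3 -> matches Programming
  - enrollment 7 (Uma): course_id=2 -> matches Discrete Math
All 7 rows appear; 1 has NULL course.

SQL:
SELECT a.student, b.title AS course
FROM enrollments a
LEFT JOIN courses b ON a.course_id = b.id

Result:
student | course       
--------+--------------
Frank   | NULL         
Sam     | Discrete Math
Ivan    | Programming  
Dave    | Discrete Math
Jack    | Discrete Math
Wendy   | Programming  
Uma     | Discrete Math


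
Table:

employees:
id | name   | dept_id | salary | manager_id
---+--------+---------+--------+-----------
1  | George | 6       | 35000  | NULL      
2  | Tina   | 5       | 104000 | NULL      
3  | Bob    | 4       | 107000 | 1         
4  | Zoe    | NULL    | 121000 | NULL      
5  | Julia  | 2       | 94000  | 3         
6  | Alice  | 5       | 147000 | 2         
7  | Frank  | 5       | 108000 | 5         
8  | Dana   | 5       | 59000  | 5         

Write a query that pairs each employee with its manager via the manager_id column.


This is a self-join: employees is joined to a second copy of itself, matching each row's manager_id to another row's id. Use LEFT JOIN so rows with manager_id=NULL are kept.
  - employee 1 (George): manager_id=NULL -> NULL
  - employee 2 (Tina): manager_id=NULL -> NULL
  - employee 3 (Bob): manager_id=1 -> George
  - employee 4 (Zoe): manager_id=NULL -> NULL
  - employee 5 (Julia): manager_id=3 -> Bob
  - employee 6 (Alice): manager_id=2 -> Tina
  - employee 7 (Frank): manager_id=5 -> Julia
  - employee 8 (Dana): manager_id=5 -> Julia

SQL:
SELECT a.name AS item, b.name AS manager
FROM employees a
LEFT JOIN employees b ON a.manager_id = b.id

Result:
item   | manager
-------+--------
George | NULL   
Tina   | NULL   
Bob    | George 
Zoe    | NULL   
Julia  | Bob    
Alice  | Tina   
Frank  | Julia  
Dana   | Julia  


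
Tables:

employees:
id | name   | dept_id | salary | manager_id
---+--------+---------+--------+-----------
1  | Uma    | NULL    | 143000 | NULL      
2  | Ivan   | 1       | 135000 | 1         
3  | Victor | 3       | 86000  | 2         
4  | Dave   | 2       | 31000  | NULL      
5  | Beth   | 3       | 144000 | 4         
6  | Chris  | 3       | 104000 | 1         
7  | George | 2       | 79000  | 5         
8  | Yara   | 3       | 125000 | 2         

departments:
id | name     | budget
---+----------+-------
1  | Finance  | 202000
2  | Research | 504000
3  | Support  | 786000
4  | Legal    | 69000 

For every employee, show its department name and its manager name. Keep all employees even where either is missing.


Two LEFT JOINs from the same base table employees: one to departments via dept_id, one to employees itself via manager_id. Both are LEFT so every employee is preserved.
Match against departments:
  - employee 1 (Uma): dept_id=NULL, no match -> kept with NULL
  - employee 2 (Ivan): dept_id=1 -> matches Finance
  - employee 3 (Victor): dept_id=3 -> matches Support
  - employee 4 (Dave): dept_id=2 -> matches Research
  - employee 5 (Beth): dept_id=3 -> matches Support
  - employee 6 (Chris): dept_id=3 -> matches Support
  - employee 7 (George): dept_id=2 -> matches Research
  - employee 8 (Yara): dept_id=3 -> matches Support
Match against employees (self):
  - employee 1 (Uma): manager_id=NULL -> NULL
  - employee 2 (Ivan): manager_id=1 -> Uma
  - employee 3 (Victor): manager_id=2 -> Ivan
  - employee 4 (Dave): manager_id=NULL -> NULL
  - employee 5 (Beth): manager_id=4 -> Dave
  - employee 6 (Chris): manager_id=1 -> Uma
  - employee 7 (George): manager_id=5 -> Beth
  - employee 8 (Yara): manager_id=2 -> Ivan

SQL:
SELECT a.name, b.name AS department, c.name AS manager
FROM employees a
LEFT JOIN departments b ON a.dept_id = b.id
LEFT JOIN employees c ON a.manager_id = c.id

Result:
name   | department | manager
-------+------------+--------
Uma    | NULL       | NULL   
Ivan   | Finance    | Uma    
Victor | Support    | Ivan   
Dave   | Research   | NULL   
Beth   | Support    | Dave   
Chris  | Support    | Uma    
George | Research   | Beth   
Yara   | Support    | Ivan   


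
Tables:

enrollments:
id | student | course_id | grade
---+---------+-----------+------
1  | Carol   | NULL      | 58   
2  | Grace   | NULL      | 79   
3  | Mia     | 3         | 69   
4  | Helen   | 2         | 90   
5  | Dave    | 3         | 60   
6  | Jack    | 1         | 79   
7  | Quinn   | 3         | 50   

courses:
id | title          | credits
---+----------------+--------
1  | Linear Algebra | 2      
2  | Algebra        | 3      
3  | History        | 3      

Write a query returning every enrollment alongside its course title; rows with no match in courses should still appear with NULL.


LEFT JOIN keeps every row from enrollments (the left table); where course_id has no match in courses, the course columns become NULL. Walk through each enrollment:
  - enrollment 1 (Carol): course_id=NULL, no match -> kept with NULL
  - enrollment 2 (Grace): course_id=NULL, no match -> kept with NULL
  - enrollment 3 (Mia): course_id=3 -> matches History
  - enrollment 4 (Helen): course_id=2 -> matches Algebra
  - enrollment 5 (Dave): course_id=3 -> matches History
  - enrollment 6 (Jack): course_id=1 -> matches Linear Algebra
  - enrollment 7 (Quinn): course_id=3 -> matches History
All 7 rows appear; 2 have NULL course.

SQL:
SELECT a.student, b.title AS course
FROM enrollments a
LEFT JOIN courses b ON a.course_id = b.id

Result:
student | course        
--------+---------------
Carol   | NULL          
Grace   | NULL          
Mia     | History       
Helen   | Algebra       
Dave    | History       
Jack    | Linear Algebra
Quinn   | History       


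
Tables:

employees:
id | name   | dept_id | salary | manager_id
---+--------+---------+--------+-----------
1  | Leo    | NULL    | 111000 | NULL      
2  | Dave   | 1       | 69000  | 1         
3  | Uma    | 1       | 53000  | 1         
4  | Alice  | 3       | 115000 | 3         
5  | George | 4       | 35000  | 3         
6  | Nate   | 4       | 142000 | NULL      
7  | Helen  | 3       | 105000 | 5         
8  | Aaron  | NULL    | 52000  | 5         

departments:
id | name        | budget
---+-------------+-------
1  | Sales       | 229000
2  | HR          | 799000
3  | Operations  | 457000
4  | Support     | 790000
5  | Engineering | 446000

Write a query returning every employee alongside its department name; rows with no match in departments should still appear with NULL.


LEFT JOIN keeps every row from employees (the left table); where dept_id has no match in departments, the department columns become NULL. Walk through each employee:
  - employee 1 (Leo): dept_id=NULL, no match -> kept with NULL
  - employee 2 (Dave): dept_id=1 -> matches Sales
  - employee 3 (Uma): dept_id=1 -> matches Sales
  - employee 4 (Alice): dept_id=3 -> matches Operations
  - employee 5 (George): dept_id=4 -> matches Support
  - employee 6 (Nate): dept_id=4 -> matches Support
  - employee 7 (Helen): dept_id=3 -> matches Operations
  - employee 8 (Aaron): dept_id=NULL, no match -> kept with NULL
All 8 rows appear; 2 have NULL department.

SQL:
SELECT a.name, b.name AS department
FROM employees a
LEFT JOIN departments b ON a.dept_id = b.id

Result:
name   | department
-------+-----------
Leo    | NULL      
Dave   | Sales     
Uma    | Sales     
Alice  | Operations
George | Support   
Nate   | Support   
Helen  | Operations
Aaron  | NULL      


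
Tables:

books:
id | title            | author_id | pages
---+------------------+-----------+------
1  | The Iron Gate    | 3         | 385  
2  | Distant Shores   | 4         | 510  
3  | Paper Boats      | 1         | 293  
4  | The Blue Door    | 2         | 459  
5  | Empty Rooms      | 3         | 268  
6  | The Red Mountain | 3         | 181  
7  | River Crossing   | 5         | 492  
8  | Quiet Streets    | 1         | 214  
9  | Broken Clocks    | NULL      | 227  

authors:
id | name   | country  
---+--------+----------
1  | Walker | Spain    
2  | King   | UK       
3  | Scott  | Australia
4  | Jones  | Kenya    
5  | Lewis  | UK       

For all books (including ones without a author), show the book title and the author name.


LEFT JOIN keeps every row from books (the left table); where author_id has no match in authors, the author columns become NULL. Walk through each book:
  - book 1 (The Iron Gate): author_id=3 -> matches Scott
  - book 2 (Distant Shores): author_id=4 -> matches Jones
  - book 3 (Paper Boats): author_id=1 -> matches Walker
  - book 4 (The Blue Door): author_id=2 -> matches King
  - book 5 (Empty Rooms): author_id=3 -> matches Scott
  - book 6 (The Red Mountain): author_id=3 -> matches Scott
  - book 7 (River Crossing): author_id=5 -> matches Lewis
  - book 8 (Quiet Streets): author_id=1 -> matches Walker
  - book 9 (Broken Clocks): author_id=NULL, no match -> kept with NULL
All 9 rows appear; 1 has NULL author.

SQL:
SELECT a.title, b.name AS author
FROM books a
LEFT JOIN authors b ON a.author_id = b.id

Result:
title            | author
-----------------+-------
The Iron Gate    | Scott 
Distant Shores   | Jones 
Paper Boats      | Walker
The Blue Door    | King  
Empty Rooms      | Scott 
The Red Mountain | Scott 
River Crossing   | Lewis 
Quiet Streets    | Walker
Broken Clocks    | NULL  


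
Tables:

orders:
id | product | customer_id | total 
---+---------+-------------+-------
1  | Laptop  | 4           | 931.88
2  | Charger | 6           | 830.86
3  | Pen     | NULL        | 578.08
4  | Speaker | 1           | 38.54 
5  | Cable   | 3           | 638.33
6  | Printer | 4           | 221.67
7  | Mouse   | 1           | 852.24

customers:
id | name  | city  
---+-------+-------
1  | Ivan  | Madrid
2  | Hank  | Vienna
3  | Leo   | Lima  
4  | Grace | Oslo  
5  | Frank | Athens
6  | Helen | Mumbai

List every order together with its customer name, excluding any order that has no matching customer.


INNER JOIN keeps only orders rows whose customer_id matches an id in customers. Walk through each order:
  - order 1 (Laptop): customer_id=4 -> matches Grace
  - order 2 (Charger): customer_id=6 -> matches Helen
  - order 3 (Pen): customer_id=NULL, no match -> dropped
  - order 4 (Speaker): customer_id=1 -> matches Ivan
  - order 5 (Cable): customer_id=3 -> matches Leo
  - order 6 (Printer): customer_id=4 -> matches Grace
  - order 7 (Mouse): customer_id=1 -> matches Ivan
So 1 of 7 rows is dropped.

SQL:
SELECT a.product, b.name AS customer
FROM orders a
INNER JOIN customers b ON a.customer_id = b.id

Result:
product | customer
--------+---------
Laptop  | Grace   
Charger | Helen   
Speaker | Ivan    
Cable   | Leo     
Printer | Grace   
Mouse   | Ivan    


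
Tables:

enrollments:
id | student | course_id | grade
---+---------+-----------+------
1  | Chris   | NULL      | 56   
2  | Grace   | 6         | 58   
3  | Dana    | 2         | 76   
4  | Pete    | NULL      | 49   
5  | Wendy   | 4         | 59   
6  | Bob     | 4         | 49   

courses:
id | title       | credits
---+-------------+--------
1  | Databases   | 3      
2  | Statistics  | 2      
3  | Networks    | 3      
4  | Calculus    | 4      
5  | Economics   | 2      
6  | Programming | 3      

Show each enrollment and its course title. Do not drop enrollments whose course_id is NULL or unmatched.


LEFT JOIN keeps every row from enrollments (the left table); where course_id has no match in courses, the course columns become NULL. Walk through each enrollment:
  - enrollment 1 (Chris): course_id=NULL, no match -> kept with NULL
  - enrollment 2 (Grace): course_id=6 -> matches Programming
  - enrollment 3 (Dana): course_id=2 -> matches Statistics
  - enrollment 4 (Pete): course_id=NULL, no match -> kept with NULL
  - enrollment 5 (Wendy): course_id=4 -> matches Calculus
  - enrollment 6 (Bob): course_id=4 -> matches Calculus
All 6 rows appear; 2 have NULL course.

SQL:
SELECT a.student, b.title AS course
FROM enrollments a
LEFT JOIN courses b ON a.course_id = b.id

Result:
student | course     
--------+------------
Chris   | NULL       
Grace   | Programming
Dana    | Statistics 
Pete    | NULL       
Wendy   | Calculus   
Bob     | Calculus   


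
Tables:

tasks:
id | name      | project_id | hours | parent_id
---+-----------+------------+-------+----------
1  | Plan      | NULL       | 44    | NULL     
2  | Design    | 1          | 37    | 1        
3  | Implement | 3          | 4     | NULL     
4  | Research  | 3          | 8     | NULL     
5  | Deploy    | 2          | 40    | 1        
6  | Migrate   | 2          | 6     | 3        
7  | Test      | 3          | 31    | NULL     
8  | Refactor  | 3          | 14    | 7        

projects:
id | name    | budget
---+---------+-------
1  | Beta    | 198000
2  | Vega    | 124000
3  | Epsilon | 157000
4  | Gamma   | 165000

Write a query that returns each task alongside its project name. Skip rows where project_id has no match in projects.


INNER JOIN keeps only tasks rows whose project_id matches an id in projects. Walk through each task:
  - task 1 (Plan): project_id=NULL, no match -> dropped
  - task 2 (Design): project_id=1 -> matches Beta
  - task 3 (Implement): project_id=3 -> matches Epsilon
  - task 4 (Research): project_id=3 -> matches Epsilon
  - task 5 (Deploy): project_id=2 -> matches Vega
  - task 6 (Migrate): project_id=2 -> matches Vega
  - task 7 (Test): project_id=3 -> matches Epsilon
  - task 8 (Refactor): project_id=3 -> matches Epsilon
So 1 of 8 rows is dropped.

SQL:
SELECT a.name, b.name AS project
FROM tasks a
INNER JOIN projects b ON a.project_id = b.id

Result:
name      | project
----------+--------
Design    | Beta   
Implement | Epsilon
Research  | Epsilon
Deploy    | Vega   
Migrate   | Vega   
Test      | Epsilon
Refactor  | Epsilon


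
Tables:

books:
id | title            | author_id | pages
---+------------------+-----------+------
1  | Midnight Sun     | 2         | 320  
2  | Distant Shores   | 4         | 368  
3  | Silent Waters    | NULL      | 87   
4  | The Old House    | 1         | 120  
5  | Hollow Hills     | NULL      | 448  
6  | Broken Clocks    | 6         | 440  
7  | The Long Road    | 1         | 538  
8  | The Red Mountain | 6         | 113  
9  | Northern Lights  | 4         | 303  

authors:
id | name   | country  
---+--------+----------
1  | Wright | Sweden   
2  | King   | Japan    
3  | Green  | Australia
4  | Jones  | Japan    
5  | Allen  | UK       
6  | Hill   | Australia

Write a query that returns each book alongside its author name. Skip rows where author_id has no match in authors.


INNER JOIN keeps only books rows whose author_id matches an id in authors. Walk through each book:
  - book 1 (Midnight Sun): author_id=2 -> matches King
  - book 2 (Distant Shores): author_id=4 -> matches Jones
  - book 3 (Silent Waters): author_id=NULL, no match -> dropped
  - book 4 (The Old House): author_id=1 -> matches Wright
  - book 5 (Hollow Hills): author_id=NULL, no match -> dropped
  - book 6 (Broken Clocks): author_id=6 -> matches Hill
  - book 7 (The Long Road): author_id=1 -> matches Wright
  - book 8 (The Red Mountain): author_id=6 -> matches Hill
  - book 9 (Northern Lights): author_id=4 -> matches Jones
So 2 of 9 rows are dropped.

SQL:
SELECT a.title, b.name AS author
FROM books a
INNER JOIN authors b ON a.author_id = b.id

Result:
title            | author
-----------------+-------
Midnight Sun     | King  
Distant Shores   | Jones 
The Old House    | Wright
Broken Clocks    | Hill  
The Long Road    | Wright
The Red Mountain | Hill  
Northern Lights  | Jones 


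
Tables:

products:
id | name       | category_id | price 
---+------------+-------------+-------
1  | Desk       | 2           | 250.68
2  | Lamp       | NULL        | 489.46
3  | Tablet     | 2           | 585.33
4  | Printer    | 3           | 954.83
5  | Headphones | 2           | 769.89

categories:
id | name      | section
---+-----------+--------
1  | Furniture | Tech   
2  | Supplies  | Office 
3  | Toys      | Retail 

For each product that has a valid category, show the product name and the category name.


INNER JOIN keeps only products rows whose category_id matches an id in categories. Walk through each product:
  - product 1 (Desk): category_id=2 -> matches Supplies
  - product 2 (Lamp): category_id=NULL, no match -> dropped
  - product 3 (Tablet): category_id=2 -> matches Supplies
  - product 4 (Printer): category_id=3 -> matches Toys
  - product 5 (Headphones): category_id=2 -> matches Supplies
So 1 of 5 rows is dropped.

SQL:
SELECT a.name, b.name AS category
FROM products a
INNER JOIN categories b ON a.category_id = b.id

Result:
name       | category
-----------+---------
Desk       | Supplies
Tablet     | Supplies
Printer    | Toys    
Headphones | Supplies


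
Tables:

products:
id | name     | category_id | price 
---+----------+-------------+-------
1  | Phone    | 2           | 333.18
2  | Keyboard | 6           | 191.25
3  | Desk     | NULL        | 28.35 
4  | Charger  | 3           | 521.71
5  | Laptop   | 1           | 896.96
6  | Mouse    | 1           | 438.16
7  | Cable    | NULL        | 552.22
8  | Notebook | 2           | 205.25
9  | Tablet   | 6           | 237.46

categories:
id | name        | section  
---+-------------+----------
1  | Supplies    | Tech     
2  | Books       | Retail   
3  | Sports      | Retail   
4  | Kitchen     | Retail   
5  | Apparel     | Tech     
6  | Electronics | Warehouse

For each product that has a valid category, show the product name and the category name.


INNER JOIN keeps only products rows whose category_id matches an id in categories. Walk through each product:
  - product 1 (Phone): category_id=2 -> matches Books
  - product 2 (Keyboard): category_id=6 -> matches Electronics
  - product 3 (Desk): category_id=NULL, no match -> dropped
  - product 4 (Charger): category_id=3 -> matches Sports
  - product 5 (Laptop): category_id=1 -> matches Supplies
  - product 6 (Mouse): category_id=1 -> matches Supplies
  - product 7 (Cable): category_id=NULL, no match -> dropped
  - product 8 (Notebook): category_id=2 -> matches Books
  - product 9 (Tablet): category_id=6 -> matches Electronics
So 2 of 9 rows are dropped.

SQL:
SELECT a.name, b.name AS category
FROM products a
INNER JOIN categories b ON a.category_id = b.id

Result:
name     | category   
---------+------------
Phone    | Books      
Keyboard | Electronics
Charger  | Sports     
Laptop   | Supplies   
Mouse    | Supplies   
Notebook | Books      
Tablet   | Electronics


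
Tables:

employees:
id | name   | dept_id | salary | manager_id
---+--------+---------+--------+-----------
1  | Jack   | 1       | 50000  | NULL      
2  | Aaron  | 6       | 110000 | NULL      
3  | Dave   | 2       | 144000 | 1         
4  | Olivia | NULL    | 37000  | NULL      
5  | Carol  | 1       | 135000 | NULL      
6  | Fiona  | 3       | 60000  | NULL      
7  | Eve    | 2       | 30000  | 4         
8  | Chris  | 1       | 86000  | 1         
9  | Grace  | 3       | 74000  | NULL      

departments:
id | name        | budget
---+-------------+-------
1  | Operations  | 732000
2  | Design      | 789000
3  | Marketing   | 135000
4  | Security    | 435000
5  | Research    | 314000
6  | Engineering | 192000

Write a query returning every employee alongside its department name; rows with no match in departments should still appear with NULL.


LEFT JOIN keeps every row from employees (the left table); where dept_id has no match in departments, the department columns become NULL. Walk through each employee:
  - employee 1 (Jack): dept_id=1 -> matches Operations
  - employee 2 (Aaron): dept_id=6 -> matches Engineering
  - employee 3 (Dave): dept_id=2 -> matches Design
  - employee 4 (Olivia): dept_id=NULL, no match -> kept with NULL
  - employee 5 (Carol): dept_id=1 -> matches Operations
  - employee 6 (Fiona): dept_id=3 -> matches Marketing
  - employee 7 (Eve): dept_id=2 -> matches Design
  - employee 8 (Chris): dept_id=1 -> matches Operations
  - employee 9 (Grace): dept_id=3 -> matches Marketing
All 9 rows appear; 1 has NULL department.

SQL:
SELECT a.name, b.name AS department
FROM employees a
LEFT JOIN departments b ON a.dept_id = b.id

Result:
name   | department 
-------+------------
Jack   | Operations 
Aaron  | Engineering
Dave   | Design     
Olivia | NULL       
Carol  | Operations 
Fiona  | Marketing  
Eve    | Design     
Chris  | Operations 
Grace  | Marketing  


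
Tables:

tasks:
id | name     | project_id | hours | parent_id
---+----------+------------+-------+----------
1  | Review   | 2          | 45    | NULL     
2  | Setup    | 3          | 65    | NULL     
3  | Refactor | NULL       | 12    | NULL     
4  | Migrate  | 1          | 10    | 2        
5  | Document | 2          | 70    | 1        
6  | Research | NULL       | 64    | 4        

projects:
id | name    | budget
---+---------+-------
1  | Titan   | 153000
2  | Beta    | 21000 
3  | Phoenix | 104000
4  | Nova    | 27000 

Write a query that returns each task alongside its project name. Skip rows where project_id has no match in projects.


INNER JOIN keeps only tasks rows whose project_id matches an id in projects. Walk through each task:
  - task 1 (Review): project_id=2 -> matches Beta
  - task 2 (Setup): project_id=3 -> matches Phoenix
  - task 3 (Refactor): project_id=NULL, no match -> dropped
  - task 4 (Migrate): project_id=1 -> matches Titan
  - task 5 (Document): project_id=2 -> matches Beta
  - task 6 (Research): project_id=NULL, no match -> dropped
So 2 of 6 rows are dropped.

SQL:
SELECT a.name, b.name AS project
FROM tasks a
INNER JOIN projects b ON a.project_id = b.id

Result:
name     | project
---------+--------
Review   | Beta   
Setup    | Phoenix
Migrate  | Titan  
Document | Beta   


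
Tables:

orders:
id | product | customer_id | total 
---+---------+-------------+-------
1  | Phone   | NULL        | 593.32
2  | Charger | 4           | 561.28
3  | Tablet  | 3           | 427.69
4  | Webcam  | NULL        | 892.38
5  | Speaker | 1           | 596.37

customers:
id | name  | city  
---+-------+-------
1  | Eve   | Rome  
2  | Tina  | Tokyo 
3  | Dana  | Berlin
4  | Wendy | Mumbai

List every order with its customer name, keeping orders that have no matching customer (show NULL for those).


LEFT JOIN keeps every row from orders (the left table); where customer_id has no match in customers, the customer columns become NULL. Walk through each order:
  - order 1 (Phone): customer_id=NULL, no match -> kept with NULL
  - order 2 (Charger): customer_id=4 -> matches Wendy
  - order 3 (Tablet): customer_id=3 -> matches Dana
  - order 4 (Webcam): customer_id=NULL, no match -> kept with NULL
  - order 5 (Speaker): customer_id=1 -> matches Eve
All 5 rows appear; 2 have NULL customer.

SQL:
SELECT a.product, b.name AS customer
FROM orders a
LEFT JOIN customers b ON a.customer_id = b.id

Result:
product | customer
--------+---------
Phone   | NULL    
Charger | Wendy   
Tablet  | Dana    
Webcam  | NULL    
Speaker | Eve     


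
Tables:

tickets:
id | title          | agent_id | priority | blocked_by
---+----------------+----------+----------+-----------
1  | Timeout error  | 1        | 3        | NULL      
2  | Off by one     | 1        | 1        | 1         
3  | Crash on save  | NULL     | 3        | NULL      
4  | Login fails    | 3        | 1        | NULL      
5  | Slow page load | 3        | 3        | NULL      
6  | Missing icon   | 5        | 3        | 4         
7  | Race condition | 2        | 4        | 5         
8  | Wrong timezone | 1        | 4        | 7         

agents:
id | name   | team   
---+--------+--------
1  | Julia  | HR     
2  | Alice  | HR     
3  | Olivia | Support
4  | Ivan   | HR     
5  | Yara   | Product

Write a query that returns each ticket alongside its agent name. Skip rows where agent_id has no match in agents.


INNER JOIN keeps only tickets rows whose agent_id matches an id in agents. Walk through each ticket:
  - ticket 1 (Timeout error): agent_id=1 -> matches Julia
  - ticket 2 (Off by one): agent_id=1 -> matches Julia
  - ticket 3 (Crash on save): agent_id=NULL, no match -> dropped
  - ticket 4 (Login fails): agent_id=3 -> matches Olivia
  - ticket 5 (Slow page load): agent_id=3 -> matches Olivia
  - ticket 6 (Missing icon): agent_id=5 -> matches Yara
  - ticket 7 (Race condition): agent_id=2 -> matches Alice
  - ticket 8 (Wrong timezone): agent_id=1 -> matches Julia
So 1 of 8 rows is dropped.

SQL:
SELECT a.title, b.name AS agent
FROM tickets a
INNER JOIN agents b ON a.agent_id = b.id

Result:
title          | agent 
---------------+-------
Timeout error  | Julia 
Off by one     | Julia 
Login fails    | Olivia
Slow page load | Olivia
Missing icon   | Yara  
Race condition | Alice 
Wrong timezone | Julia 
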